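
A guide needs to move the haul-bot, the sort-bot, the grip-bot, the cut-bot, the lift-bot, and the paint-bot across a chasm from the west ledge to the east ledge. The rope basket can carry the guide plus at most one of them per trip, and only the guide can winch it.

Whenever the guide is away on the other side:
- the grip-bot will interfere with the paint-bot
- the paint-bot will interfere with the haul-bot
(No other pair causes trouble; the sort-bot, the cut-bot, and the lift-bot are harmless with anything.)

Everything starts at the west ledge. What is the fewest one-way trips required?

13

Counting alone: the guide can take at most 1 across per trip to the east ledge, so moving all 6 needs at least 6 loaded trips out, with a return between consecutive ones — at least 11 crossings.
The safety rule pushes this higher. Following every safe sequence of crossings, the most of the 6 that can be at the east ledge as the rope basket arrives there on crossing 11 is 5 — never all 6.
So no plan with fewer than 13 crossings exists, and this one achieves 13:
1. Guide goes to the east ledge with the paint-bot.  [the west ledge: the cut-bot, the grip-bot, the haul-bot, the lift-bot, the sort-bot | the east ledge: the paint-bot]
2. Guide goes back to the west ledge alone.  [the west ledge: the cut-bot, the grip-bot, the haul-bot, the lift-bot, the sort-bot | the east ledge: the paint-bot]
3. Guide goes to the east ledge with the haul-bot.  [the west ledge: the cut-bot, the grip-bot, the lift-bot, the sort-bot | the east ledge: the haul-bot, the paint-bot]
4. Guide goes back to the west ledge with the paint-bot.  [the west ledge: the cut-bot, the grip-bot, the lift-bot, the paint-bot, the sort-bot | the east ledge: the haul-bot]
5. Guide goes to the east ledge with the grip-bot.  [the west ledge: the cut-bot, the lift-bot, the paint-bot, the sort-bot | the east ledge: the grip-bot, the haul-bot]
6. Guide goes back to the west ledge alone.  [the west ledge: the cut-bot, the lift-bot, the paint-bot, the sort-bot | the east ledge: the grip-bot, the haul-bot]
7. Guide goes to the east ledge with the sort-bot.  [the west ledge: the cut-bot, the lift-bot, the paint-bot | the east ledge: the grip-bot, the haul-bot, the sort-bot]
8. Guide goes back to the west ledge alone.  [the west ledge: the cut-bot, the lift-bot, the paint-bot | the east ledge: the grip-bot, the haul-bot, the sort-bot]
9. Guide goes to the east ledge with the cut-bot.  [the west ledge: the lift-bot, the paint-bot | the east ledge: the cut-bot, the grip-bot, the haul-bot, the sort-bot]
10. Guide goes back to the west ledge alone.  [the west ledge: the lift-bot, the paint-bot | the east ledge: the cut-bot, the grip-bot, the haul-bot, the sort-bot]
11. Guide goes to the east ledge with the lift-bot.  [the west ledge: the paint-bot | the east ledge: the cut-bot, the grip-bot, the haul-bot, the lift-bot, the sort-bot]
12. Guide goes back to the west ledge alone.  [the west ledge: the paint-bot | the east ledge: the cut-bot, the grip-bot, the haul-bot, the lift-bot, the sort-bot]
13. Guide goes to the east ledge with the paint-bot.  [the west ledge: — | the east ledge: the cut-bot, the grip-bot, the haul-bot, the lift-bot, the paint-bot, the sort-bot]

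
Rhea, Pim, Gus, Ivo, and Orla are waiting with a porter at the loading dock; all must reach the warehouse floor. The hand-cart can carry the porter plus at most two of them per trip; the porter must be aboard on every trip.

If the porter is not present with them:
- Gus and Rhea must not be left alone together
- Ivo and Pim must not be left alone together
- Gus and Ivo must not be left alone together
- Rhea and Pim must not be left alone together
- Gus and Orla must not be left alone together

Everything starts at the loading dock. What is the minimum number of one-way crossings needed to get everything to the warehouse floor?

Counting alone: the porter can take at most 2 across per trip to the warehouse floor, so moving all 5 needs at least 3 loaded trips out, with a return between consecutive ones — at least 5 crossings.
The safety rule pushes this higher. Following every safe sequence of crossings, the most of the 5 that can be at the warehouse floor as the hand-cart arrives there on crossing 5 is 4 — never all 5.
So no plan with fewer than 7 crossings exists, and this one achieves 7:
1. Porter goes to the warehouse floor with Gus and Pim.  [the loading dock: Ivo, Orla, Rhea | the warehouse floor: Gus, Pim]
2. Porter goes back to the loading dock alone.  [the loading dock: Ivo, Orla, Rhea | the warehouse floor: Gus, Pim]
3. Porter goes to the warehouse floor with Rhea.  [the loading dock: Ivo, Orla | the warehouse floor: Gus, Pim, Rhea]
4. Porter goes back to the loading dock with Gus and Pim.  [the loading dock: Gus, Ivo, Orla, Pim | the warehouse floor: Rhea]
5. Porter goes to the warehouse floor with Ivo and Orla.  [the loading dock: Gus, Pim | the warehouse floor: Ivo, Orla, Rhea]
6. Porter goes back to the loading dock alone.  [the loading dock: Gus, Pim | the warehouse floor: Ivo, Orla, Rhea]
7. Porter goes to the warehouse floor with Gus and Pim.  [the loading dock: — | the warehouse floor: Gus, Ivo, Orla, Pim, Rhea]

7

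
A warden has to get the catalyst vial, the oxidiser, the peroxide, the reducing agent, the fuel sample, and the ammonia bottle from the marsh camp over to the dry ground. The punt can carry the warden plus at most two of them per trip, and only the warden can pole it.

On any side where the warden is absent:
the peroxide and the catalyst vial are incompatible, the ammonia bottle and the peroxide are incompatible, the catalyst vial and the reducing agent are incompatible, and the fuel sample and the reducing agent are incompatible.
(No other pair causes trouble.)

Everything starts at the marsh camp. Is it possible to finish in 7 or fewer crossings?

Yes — this plan uses 7 crossings (≤ 7):
1. Warden goes to the dry ground with the peroxide and the reducing agent.
2. Warden goes back to the marsh camp alone.
3. Warden goes to the dry ground with the catalyst vial and the oxidiser.
4. Warden goes back to the marsh camp with the peroxide and the reducing agent.
5. Warden goes to the dry ground with the ammonia bottle and the fuel sample.
6. Warden goes back to the marsh camp alone.
7. Warden goes to the dry ground with the peroxide and the reducing agent.

Yes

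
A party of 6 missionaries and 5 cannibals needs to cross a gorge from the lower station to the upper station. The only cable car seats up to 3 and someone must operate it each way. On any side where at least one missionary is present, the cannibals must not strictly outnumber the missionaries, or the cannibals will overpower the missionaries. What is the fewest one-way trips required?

Counting alone: each trip to the upper station takes at most 3 across and each return brings at least 1 back, so after t trips out (and t−1 returns) at most 3t − (t−1) of the 11 are across; that first reaches 11 at t = 5, so at least 9 crossings are needed.
The plan below uses exactly 9 crossings, so it is optimal:
1. 3 cannibals → the upper station.  (the lower station: 6M 2C; the upper station: 0M 3C)
2. 1 cannibal ← the lower station.  (the lower station: 6M 3C; the upper station: 0M 2C)
3. 3 missionaries → the upper station.  (the lower station: 3M 3C; the upper station: 3M 2C)
4. 1 missionary ← the lower station.  (the lower station: 4M 3C; the upper station: 2M 2C)
5. 2 missionaries and 1 cannibal → the upper station.  (the lower station: 2M 2C; the upper station: 4M 3C)
6. 1 missionary ← the lower station.  (the lower station: 3M 2C; the upper station: 3M 3C)
7. 2 missionaries and 1 cannibal → the upper station.  (the lower station: 1M 1C; the upper station: 5M 4C)
8. 1 missionary ← the lower station.  (the lower station: 2M 1C; the upper station: 4M 4C)
9. 2 missionaries and 1 cannibal → the upper station.  (the lower station: 0M 0C; the upper station: 6M 5C)

9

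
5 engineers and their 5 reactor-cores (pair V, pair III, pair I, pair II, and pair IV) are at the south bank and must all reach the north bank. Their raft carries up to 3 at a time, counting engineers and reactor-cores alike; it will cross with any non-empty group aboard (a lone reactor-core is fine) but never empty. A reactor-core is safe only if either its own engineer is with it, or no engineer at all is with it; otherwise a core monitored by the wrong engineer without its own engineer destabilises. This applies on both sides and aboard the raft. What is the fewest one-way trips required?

11

Counting alone: each trip to the north bank takes at most 3 across and each return brings at least 1 back, so after t trips out (and t−1 returns) at most 3t − (t−1) of the 10 are across; that first reaches 10 at t = 5, so at least 9 crossings are needed.
The safety rule pushes this higher. Following every safe sequence of crossings, the most of the 10 that can be at the north bank as the raft arrives there on crossing 9 is 9 — never all 10.
So no plan with fewer than 11 crossings exists, and this one achieves 11:
1. engineer V and reactor-core V cross → the north bank.
2. engineer V crosses ← the south bank.
3. reactor-core I, reactor-core II, and reactor-core III cross → the north bank.
4. reactor-core V crosses ← the south bank.
5. engineer I, engineer II, and engineer III cross → the north bank.
6. engineer III and reactor-core III cross ← the south bank.
7. engineer III, engineer IV, and engineer V cross → the north bank.
8. reactor-core I crosses ← the south bank.
9. reactor-core III and reactor-core V cross → the north bank.
10. reactor-core V crosses ← the south bank.
11. reactor-core I, reactor-core IV, and reactor-core V cross → the north bank.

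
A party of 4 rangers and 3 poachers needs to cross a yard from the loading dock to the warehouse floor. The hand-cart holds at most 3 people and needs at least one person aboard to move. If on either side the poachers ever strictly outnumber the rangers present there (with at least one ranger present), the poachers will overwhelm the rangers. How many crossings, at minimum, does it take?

Counting alone: each trip to the warehouse floor takes at most 3 across and each return brings at least 1 back, so after t trips out (and t−1 returns) at most 3t − (t−1) of the 7 are across; that first reaches 7 at t = 3, so at least 5 crossings are needed.
The plan below uses exactly 5 crossings, so it is optimal:
1. 3 poachers → the warehouse floor.  (the loading dock: 4R 0P; the warehouse floor: 0R 3P)
2. 1 poacher ← the loading dock.  (the loading dock: 4R 1P; the warehouse floor: 0R 2P)
3. 3 rangers → the warehouse floor.  (the loading dock: 1R 1P; the warehouse floor: 3R 2P)
4. 1 ranger ← the loading dock.  (the loading dock: 2R 1P; the warehouse floor: 2R 2P)
5. 2 rangers and 1 poacher → the warehouse floor.  (the loading dock: 0R 0P; the warehouse floor: 4R 3P)

5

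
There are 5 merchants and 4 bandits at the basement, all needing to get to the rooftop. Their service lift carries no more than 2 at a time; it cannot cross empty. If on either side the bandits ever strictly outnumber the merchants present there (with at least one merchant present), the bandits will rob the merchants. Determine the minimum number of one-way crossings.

15

Counting alone: each trip to the rooftop takes at most 2 across and each return brings at least 1 back, so after t trips out (and t−1 returns) at most 2t − (t−1) of the 9 are across; that first reaches 9 at t = 8, so at least 15 crossings are needed.
The plan below uses exactly 15 crossings, so it is optimal:
1. 2 bandits → the rooftop.  (the basement: 5M 2B; the rooftop: 0M 2B)
2. 1 bandit ← the basement.  (the basement: 5M 3B; the rooftop: 0M 1B)
3. 2 bandits → the rooftop.  (the basement: 5M 1B; the rooftop: 0M 3B)
4. 1 bandit ← the basement.  (the basement: 5M 2B; the rooftop: 0M 2B)
5. 2 merchants → the rooftop.  (the basement: 3M 2B; the rooftop: 2M 2B)
6. 1 bandit ← the basement.  (the basement: 3M 3B; the rooftop: 2M 1B)
7. 1 merchant and 1 bandit → the rooftop.  (the basement: 2M 2B; the rooftop: 3M 2B)
8. 1 merchant ← the basement.  (the basement: 3M 2B; the rooftop: 2M 2B)
9. 1 merchant and 1 bandit → the rooftop.  (the basement: 2M 1B; the rooftop: 3M 3B)
10. 1 bandit ← the basement.  (the basement: 2M 2B; the rooftop: 3M 2B)
11. 1 merchant and 1 bandit → the rooftop.  (the basement: 1M 1B; the rooftop: 4M 3B)
12. 1 merchant ← the basement.  (the basement: 2M 1B; the rooftop: 3M 3B)
13. 1 merchant and 1 bandit → the rooftop.  (the basement: 1M 0B; the rooftop: 4M 4B)
14. 1 bandit ← the basement.  (the basement: 1M 1B; the rooftop: 4M 3B)
15. 1 merchant and 1 bandit → the rooftop.  (the basement: 0M 0B; the rooftop: 5M 4B)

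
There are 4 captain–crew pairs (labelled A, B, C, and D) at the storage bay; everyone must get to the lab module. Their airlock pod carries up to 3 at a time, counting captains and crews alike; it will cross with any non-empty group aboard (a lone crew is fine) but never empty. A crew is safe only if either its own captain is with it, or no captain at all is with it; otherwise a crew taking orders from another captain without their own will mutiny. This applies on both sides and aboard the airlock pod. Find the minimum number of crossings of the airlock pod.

Counting alone: each trip to the lab module takes at most 3 across and each return brings at least 1 back, so after t trips out (and t−1 returns) at most 3t − (t−1) of the 8 are across; that first reaches 8 at t = 4, so at least 7 crossings are needed.
The safety rule pushes this higher. Following every safe sequence of crossings, the most of the 8 that can be at the lab module as the airlock pod arrives there on crossing 7 is 7 — never all 8.
So no plan with fewer than 9 crossings exists, and this one achieves 9:
1. captain A and crew A cross → the lab module.
2. captain A crosses ← the storage bay.
3. captain A, captain B, and crew B cross → the lab module.
4. captain A and crew A cross ← the storage bay.
5. captain A, captain C, and captain D cross → the lab module.
6. crew B crosses ← the storage bay.
7. crew A and crew B cross → the lab module.
8. crew A crosses ← the storage bay.
9. crew A, crew C, and crew D cross → the lab module.

9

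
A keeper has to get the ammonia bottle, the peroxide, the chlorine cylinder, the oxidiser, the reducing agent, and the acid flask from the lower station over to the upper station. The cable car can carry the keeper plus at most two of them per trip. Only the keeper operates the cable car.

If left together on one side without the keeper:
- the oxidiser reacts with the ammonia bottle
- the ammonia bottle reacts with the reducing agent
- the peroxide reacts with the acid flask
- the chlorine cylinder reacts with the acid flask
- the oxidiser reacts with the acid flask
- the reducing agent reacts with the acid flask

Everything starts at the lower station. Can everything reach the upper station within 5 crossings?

Counting alone: the keeper can take at most 2 across per trip to the upper station, so moving all 6 needs at least 3 loaded trips out, with a return between consecutive ones — at least 5 crossings.
The safety rule pushes this higher. Following every safe sequence of crossings, the most of the 6 that can be at the upper station as the cable car arrives there on crossing 5 is 5 — never all 6.
So the move cannot be finished within 5 crossings. (The shortest complete plan takes 7:)
1. Keeper goes to the upper station with the acid flask and the ammonia bottle.  [the lower station: the chlorine cylinder, the oxidiser, the peroxide, the reducing agent | the upper station: the acid flask, the ammonia bottle]
2. Keeper goes back to the lower station alone.  [the lower station: the chlorine cylinder, the oxidiser, the peroxide, the reducing agent | the upper station: the acid flask, the ammonia bottle]
3. Keeper goes to the upper station with the chlorine cylinder and the peroxide.  [the lower station: the oxidiser, the reducing agent | the upper station: the acid flask, the ammonia bottle, the chlorine cylinder, the peroxide]
4. Keeper goes back to the lower station with the acid flask.  [the lower station: the acid flask, the oxidiser, the reducing agent | the upper station: the ammonia bottle, the chlorine cylinder, the peroxide]
5. Keeper goes to the upper station with the oxidiser and the reducing agent.  [the lower station: the acid flask | the upper station: the ammonia bottle, the chlorine cylinder, the oxidiser, the peroxide, the reducing agent]
6. Keeper goes back to the lower station with the ammonia bottle.  [the lower station: the acid flask, the ammonia bottle | the upper station: the chlorine cylinder, the oxidiser, the peroxide, the reducing agent]
7. Keeper goes to the upper station with the acid flask and the ammonia bottle.  [the lower station: — | the upper station: the acid flask, the ammonia bottle, the chlorine cylinder, the oxidiser, the peroxide, the reducing agent]

No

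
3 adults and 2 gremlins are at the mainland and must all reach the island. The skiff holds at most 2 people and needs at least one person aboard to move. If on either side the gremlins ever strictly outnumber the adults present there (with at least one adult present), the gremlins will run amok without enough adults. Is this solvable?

1. 2 gremlins → the island.  (the mainland: 3A 0G; the island: 0A 2G)
2. 1 gremlin ← the mainland.  (the mainland: 3A 1G; the island: 0A 1G)
3. 2 adults → the island.  (the mainland: 1A 1G; the island: 2A 1G)
4. 1 adult ← the mainland.  (the mainland: 2A 1G; the island: 1A 1G)
5. 1 adult and 1 gremlin → the island.  (the mainland: 1A 0G; the island: 2A 2G)
6. 1 gremlin ← the mainland.  (the mainland: 1A 1G; the island: 2A 1G)
7. 1 adult and 1 gremlin → the island.  (the mainland: 0A 0G; the island: 3A 2G)

Yes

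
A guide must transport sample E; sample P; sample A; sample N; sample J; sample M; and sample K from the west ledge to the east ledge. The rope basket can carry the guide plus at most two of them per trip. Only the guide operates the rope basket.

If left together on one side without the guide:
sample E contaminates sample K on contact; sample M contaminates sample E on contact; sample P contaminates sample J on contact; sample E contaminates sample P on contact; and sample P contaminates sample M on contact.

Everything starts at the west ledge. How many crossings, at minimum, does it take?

11

Counting alone: the guide can take at most 2 across per trip to the east ledge, so moving all 7 needs at least 4 loaded trips out, with a return between consecutive ones — at least 7 crossings.
The safety rule pushes this higher. Following every safe sequence of crossings, the most of the 7 that can be at the east ledge as the rope basket arrives there on crossings 7, 9 is 5, 6 respectively — never all 7.
So no plan with fewer than 11 crossings exists, and this one achieves 11:
1. Guide goes to the east ledge with sample E and sample P.  [the west ledge: sample A, sample J, sample K, sample M, sample N | the east ledge: sample E, sample P]
2. Guide goes back to the west ledge with sample E.  [the west ledge: sample A, sample E, sample J, sample K, sample M, sample N | the east ledge: sample P]
3. Guide goes to the east ledge with sample A and sample E.  [the west ledge: sample J, sample K, sample M, sample N | the east ledge: sample A, sample E, sample P]
4. Guide goes back to the west ledge with sample E.  [the west ledge: sample E, sample J, sample K, sample M, sample N | the east ledge: sample A, sample P]
5. Guide goes to the east ledge with sample E and sample N.  [the west ledge: sample J, sample K, sample M | the east ledge: sample A, sample E, sample N, sample P]
6. Guide goes back to the west ledge with sample E.  [the west ledge: sample E, sample J, sample K, sample M | the east ledge: sample A, sample N, sample P]
7. Guide goes to the east ledge with sample E and sample J.  [the west ledge: sample K, sample M | the east ledge: sample A, sample E, sample J, sample N, sample P]
8. Guide goes back to the west ledge with sample P.  [the west ledge: sample K, sample M, sample P | the east ledge: sample A, sample E, sample J, sample N]
9. Guide goes to the east ledge with sample K and sample M.  [the west ledge: sample P | the east ledge: sample A, sample E, sample J, sample K, sample M, sample N]
10. Guide goes back to the west ledge with sample E.  [the west ledge: sample E, sample P | the east ledge: sample A, sample J, sample K, sample M, sample N]
11. Guide goes to the east ledge with sample E and sample P.  [the west ledge: — | the east ledge: sample A, sample E, sample J, sample K, sample M, sample N, sample P]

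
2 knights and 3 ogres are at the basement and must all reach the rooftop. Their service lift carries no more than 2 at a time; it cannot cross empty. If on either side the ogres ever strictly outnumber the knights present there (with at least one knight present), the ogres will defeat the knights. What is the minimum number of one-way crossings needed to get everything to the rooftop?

The ogres already outnumber the knights at the basement before anyone moves, so the starting position itself is disallowed.

impossible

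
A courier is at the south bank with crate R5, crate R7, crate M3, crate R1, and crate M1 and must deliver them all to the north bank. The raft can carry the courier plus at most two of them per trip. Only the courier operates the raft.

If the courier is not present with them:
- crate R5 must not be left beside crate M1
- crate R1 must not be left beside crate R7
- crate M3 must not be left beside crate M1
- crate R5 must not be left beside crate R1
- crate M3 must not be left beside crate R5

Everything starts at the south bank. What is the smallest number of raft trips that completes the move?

impossible

Whatever the first load, the items left behind include a forbidden pair without the courier. No opening move is safe, so no plan exists.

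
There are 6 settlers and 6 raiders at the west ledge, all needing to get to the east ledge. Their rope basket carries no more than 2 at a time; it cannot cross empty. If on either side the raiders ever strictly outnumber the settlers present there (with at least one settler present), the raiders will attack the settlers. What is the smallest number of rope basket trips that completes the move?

impossible

Following every safe sequence of crossings from the start, the most of the 12 that can be at the east ledge as the rope basket arrives there on crossings 1, 3, 5, 7, 9 is 2, 3, 4, 5, 6 respectively; the best ever achieved is 6 of 12.
From crossing 11 on, no configuration arises that was not already reachable earlier: only 15 distinct safe configurations (who is on which side, and where the rope basket is) can ever be reached, none of them has everyone across, and every continuation just revisits them. They are: 0 settlers + 0 raiders across (rope basket back at the start); 0 settlers + 1 raider across (rope basket there); 0 settlers + 1 raider across (rope basket back at the start); 0 settlers + 2 raiders across (rope basket there); 0 settlers + 2 raiders across (rope basket back at the start); 0 settlers + 3 raiders across (rope basket there); 0 settlers + 3 raiders across (rope basket back at the start); 0 settlers + 4 raiders across (rope basket there); 0 settlers + 4 raiders across (rope basket back at the start); 0 settlers + 5 raiders across (rope basket there); 0 settlers + 5 raiders across (rope basket back at the start); 0 settlers + 6 raiders across (rope basket there); 1 settler + 1 raider across (rope basket there); 1 settler + 1 raider across (rope basket back at the start); 2 settlers + 2 raiders across (rope basket there). So no valid plan exists.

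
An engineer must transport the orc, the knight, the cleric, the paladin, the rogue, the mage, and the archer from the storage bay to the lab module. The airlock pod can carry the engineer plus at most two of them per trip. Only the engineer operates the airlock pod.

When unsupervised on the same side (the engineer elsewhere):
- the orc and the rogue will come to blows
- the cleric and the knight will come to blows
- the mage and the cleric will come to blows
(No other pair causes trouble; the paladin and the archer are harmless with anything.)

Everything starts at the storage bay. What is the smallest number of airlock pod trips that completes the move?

Counting alone: the engineer can take at most 2 across per trip to the lab module, so moving all 7 needs at least 4 loaded trips out, with a return between consecutive ones — at least 7 crossings.
The plan below uses exactly 7 crossings, so it is optimal:
1. Engineer goes to the lab module with the cleric and the orc.  [the storage bay: the archer, the knight, the mage, the paladin, the rogue | the lab module: the cleric, the orc]
2. Engineer goes back to the storage bay alone.  [the storage bay: the archer, the knight, the mage, the paladin, the rogue | the lab module: the cleric, the orc]
3. Engineer goes to the lab module with the knight and the paladin.  [the storage bay: the archer, the mage, the rogue | the lab module: the cleric, the knight, the orc, the paladin]
4. Engineer goes back to the storage bay with the cleric.  [the storage bay: the archer, the cleric, the mage, the rogue | the lab module: the knight, the orc, the paladin]
5. Engineer goes to the lab module with the archer and the mage.  [the storage bay: the cleric, the rogue | the lab module: the archer, the knight, the mage, the orc, the paladin]
6. Engineer goes back to the storage bay alone.  [the storage bay: the cleric, the rogue | the lab module: the archer, the knight, the mage, the orc, the paladin]
7. Engineer goes to the lab module with the cleric and the rogue.  [the storage bay: — | the lab module: the archer, the cleric, the knight, the mage, the orc, the paladin, the rogue]

7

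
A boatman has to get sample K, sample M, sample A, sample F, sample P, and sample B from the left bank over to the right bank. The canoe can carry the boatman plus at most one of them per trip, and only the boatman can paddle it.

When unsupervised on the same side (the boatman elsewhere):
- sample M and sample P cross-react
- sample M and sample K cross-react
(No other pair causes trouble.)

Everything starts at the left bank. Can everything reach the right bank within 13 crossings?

Yes — this plan uses 13 crossings (≤ 13):
1. Boatman goes to the right bank with sample M.  [the left bank: sample A, sample B, sample F, sample K, sample P | the right bank: sample M]
2. Boatman goes back to the left bank alone.  [the left bank: sample A, sample B, sample F, sample K, sample P | the right bank: sample M]
3. Boatman goes to the right bank with sample K.  [the left bank: sample A, sample B, sample F, sample P | the right bank: sample K, sample M]
4. Boatman goes back to the left bank with sample M.  [the left bank: sample A, sample B, sample F, sample M, sample P | the right bank: sample K]
5. Boatman goes to the right bank with sample P.  [the left bank: sample A, sample B, sample F, sample M | the right bank: sample K, sample P]
6. Boatman goes back to the left bank alone.  [the left bank: sample A, sample B, sample F, sample M | the right bank: sample K, sample P]
7. Boatman goes to the right bank with sample A.  [the left bank: sample B, sample F, sample M | the right bank: sample A, sample K, sample P]
8. Boatman goes back to the left bank alone.  [the left bank: sample B, sample F, sample M | the right bank: sample A, sample K, sample P]
9. Boatman goes to the right bank with sample F.  [the left bank: sample B, sample M | the right bank: sample A, sample F, sample K, sample P]
10. Boatman goes back to the left bank alone.  [the left bank: sample B, sample M | the right bank: sample A, sample F, sample K, sample P]
11. Boatman goes to the right bank with sample B.  [the left bank: sample M | the right bank: sample A, sample B, sample F, sample K, sample P]
12. Boatman goes back to the left bank alone.  [the left bank: sample M | the right bank: sample A, sample B, sample F, sample K, sample P]
13. Boatman goes to the right bank with sample M.  [the left bank: — | the right bank: sample A, sample B, sample F, sample K, sample M, sample P]

Yes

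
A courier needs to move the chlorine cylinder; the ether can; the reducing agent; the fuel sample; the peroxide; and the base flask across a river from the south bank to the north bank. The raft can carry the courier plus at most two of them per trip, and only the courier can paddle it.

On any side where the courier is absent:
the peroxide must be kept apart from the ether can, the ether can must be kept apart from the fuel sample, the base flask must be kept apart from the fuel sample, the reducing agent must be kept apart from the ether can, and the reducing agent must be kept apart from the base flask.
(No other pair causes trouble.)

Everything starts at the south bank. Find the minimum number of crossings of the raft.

Counting alone: the courier can take at most 2 across per trip to the north bank, so moving all 6 needs at least 3 loaded trips out, with a return between consecutive ones — at least 5 crossings.
The safety rule pushes this higher. Following every safe sequence of crossings, the most of the 6 that can be at the north bank as the raft arrives there on crossing 5 is 5 — never all 6.
So no plan with fewer than 7 crossings exists, and this one achieves 7:
1. Courier goes to the north bank with the base flask and the ether can.
2. Courier goes back to the south bank alone.
3. Courier goes to the north bank with the chlorine cylinder and the reducing agent.
4. Courier goes back to the south bank with the base flask and the ether can.
5. Courier goes to the north bank with the fuel sample and the peroxide.
6. Courier goes back to the south bank alone.
7. Courier goes to the north bank with the base flask and the ether can.

7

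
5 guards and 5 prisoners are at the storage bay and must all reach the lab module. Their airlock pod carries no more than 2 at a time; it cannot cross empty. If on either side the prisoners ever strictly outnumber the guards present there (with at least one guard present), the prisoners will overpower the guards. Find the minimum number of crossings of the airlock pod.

impossible

Following every safe sequence of crossings from the start, the most of the 10 that can be at the lab module as the airlock pod arrives there on crossings 1, 3, 5, 7 is 2, 3, 4, 5 respectively; the best ever achieved is 5 of 10.
From crossing 9 on, no configuration arises that was not already reachable earlier: only 13 distinct safe configurations (who is on which side, and where the airlock pod is) can ever be reached, none of them has everyone across, and every continuation just revisits them. They are: 0 guards + 0 prisoners across (airlock pod back at the start); 0 guards + 1 prisoner across (airlock pod there); 0 guards + 1 prisoner across (airlock pod back at the start); 0 guards + 2 prisoners across (airlock pod there); 0 guards + 2 prisoners across (airlock pod back at the start); 0 guards + 3 prisoners across (airlock pod there); 0 guards + 3 prisoners across (airlock pod back at the start); 0 guards + 4 prisoners across (airlock pod there); 0 guards + 4 prisoners across (airlock pod back at the start); 0 guards + 5 prisoners across (airlock pod there); 1 guard + 1 prisoner across (airlock pod there); 1 guard + 1 prisoner across (airlock pod back at the start); 2 guards + 2 prisoners across (airlock pod there). So no valid plan exists.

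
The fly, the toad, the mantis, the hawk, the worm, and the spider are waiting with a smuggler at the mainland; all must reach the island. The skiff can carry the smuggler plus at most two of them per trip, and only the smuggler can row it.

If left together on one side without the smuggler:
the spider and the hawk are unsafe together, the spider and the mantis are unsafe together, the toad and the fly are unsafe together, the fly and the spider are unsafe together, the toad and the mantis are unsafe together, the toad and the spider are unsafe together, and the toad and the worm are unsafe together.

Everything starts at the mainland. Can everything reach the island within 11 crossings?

Yes — this plan uses 9 crossings (≤ 11):
1. Smuggler goes to the island with the spider and the toad.  [the mainland: the fly, the hawk, the mantis, the worm | the island: the spider, the toad]
2. Smuggler goes back to the mainland with the toad.  [the mainland: the fly, the hawk, the mantis, the toad, the worm | the island: the spider]
3. Smuggler goes to the island with the hawk and the toad.  [the mainland: the fly, the mantis, the worm | the island: the hawk, the spider, the toad]
4. Smuggler goes back to the mainland with the spider.  [the mainland: the fly, the mantis, the spider, the worm | the island: the hawk, the toad]
5. Smuggler goes to the island with the fly and the mantis.  [the mainland: the spider, the worm | the island: the fly, the hawk, the mantis, the toad]
6. Smuggler goes back to the mainland with the toad.  [the mainland: the spider, the toad, the worm | the island: the fly, the hawk, the mantis]
7. Smuggler goes to the island with the toad and the worm.  [the mainland: the spider | the island: the fly, the hawk, the mantis, the toad, the worm]
8. Smuggler goes back to the mainland with the toad.  [the mainland: the spider, the toad | the island: the fly, the hawk, the mantis, the worm]
9. Smuggler goes to the island with the spider and the toad.  [the mainland: — | the island: the fly, the hawk, the mantis, the spider, the toad, the worm]

Yes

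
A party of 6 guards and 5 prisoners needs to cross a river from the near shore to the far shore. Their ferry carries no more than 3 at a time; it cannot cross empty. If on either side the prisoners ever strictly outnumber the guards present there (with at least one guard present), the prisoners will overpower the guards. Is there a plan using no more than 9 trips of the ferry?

Yes

Yes — this plan uses 9 crossings (≤ 9):
1. 3 prisoners → the far shore.  (the near shore: 6G 2P; the far shore: 0G 3P)
2. 1 prisoner ← the near shore.  (the near shore: 6G 3P; the far shore: 0G 2P)
3. 3 guards → the far shore.  (the near shore: 3G 3P; the far shore: 3G 2P)
4. 1 guard ← the near shore.  (the near shore: 4G 3P; the far shore: 2G 2P)
5. 2 guards and 1 prisoner → the far shore.  (the near shore: 2G 2P; the far shore: 4G 3P)
6. 1 guard ← the near shore.  (the near shore: 3G 2P; the far shore: 3G 3P)
7. 2 guards and 1 prisoner → the far shore.  (the near shore: 1G 1P; the far shore: 5G 4P)
8. 1 guard ← the near shore.  (the near shore: 2G 1P; the far shore: 4G 4P)
9. 2 guards and 1 prisoner → the far shore.  (the near shore: 0G 0P; the far shore: 6G 5P)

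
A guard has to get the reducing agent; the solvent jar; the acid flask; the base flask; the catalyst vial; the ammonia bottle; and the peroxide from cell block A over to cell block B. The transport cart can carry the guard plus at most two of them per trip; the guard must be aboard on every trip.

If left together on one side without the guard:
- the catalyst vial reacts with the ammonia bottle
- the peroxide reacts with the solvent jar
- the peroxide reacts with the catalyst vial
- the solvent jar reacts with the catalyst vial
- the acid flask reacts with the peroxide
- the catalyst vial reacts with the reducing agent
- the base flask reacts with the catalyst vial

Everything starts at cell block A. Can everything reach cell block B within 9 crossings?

No

Counting alone: the guard can take at most 2 across per trip to cell block B, so moving all 7 needs at least 4 loaded trips out, with a return between consecutive ones — at least 7 crossings.
The safety rule pushes this higher. Following every safe sequence of crossings, the most of the 7 that can be at cell block B as the transport cart arrives there on crossings 7, 9 is 5, 6 respectively — never all 7.
So the move cannot be finished within 9 crossings. (The shortest complete plan takes 11:)
1. Guard goes to cell block B with the catalyst vial and the peroxide.
2. Guard goes back to cell block A with the catalyst vial.
3. Guard goes to cell block B with the catalyst vial and the reducing agent.
4. Guard goes back to cell block A with the catalyst vial.
5. Guard goes to cell block B with the base flask and the catalyst vial.
6. Guard goes back to cell block A with the catalyst vial.
7. Guard goes to cell block B with the ammonia bottle and the solvent jar.
8. Guard goes back to cell block A with the solvent jar.
9. Guard goes to cell block B with the acid flask and the solvent jar.
10. Guard goes back to cell block A with the peroxide.
11. Guard goes to cell block B with the catalyst vial and the peroxide.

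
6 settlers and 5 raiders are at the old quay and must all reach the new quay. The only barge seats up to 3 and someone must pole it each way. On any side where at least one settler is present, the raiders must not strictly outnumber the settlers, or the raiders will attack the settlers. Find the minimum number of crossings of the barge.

Counting alone: each trip to the new quay takes at most 3 across and each return brings at least 1 back, so after t trips out (and t−1 returns) at most 3t − (t−1) of the 11 are across; that first reaches 11 at t = 5, so at least 9 crossings are needed.
The plan below uses exactly 9 crossings, so it is optimal:
1. 3 raiders → the new quay.  (the old quay: 6S 2R; the new quay: 0S 3R)
2. 1 raider ← the old quay.  (the old quay: 6S 3R; the new quay: 0S 2R)
3. 3 settlers → the new quay.  (the old quay: 3S 3R; the new quay: 3S 2R)
4. 1 settler ← the old quay.  (the old quay: 4S 3R; the new quay: 2S 2R)
5. 2 settlers and 1 raider → the new quay.  (the old quay: 2S 2R; the new quay: 4S 3R)
6. 1 settler ← the old quay.  (the old quay: 3S 2R; the new quay: 3S 3R)
7. 2 settlers and 1 raider → the new quay.  (the old quay: 1S 1R; the new quay: 5S 4R)
8. 1 settler ← the old quay.  (the old quay: 2S 1R; the new quay: 4S 4R)
9. 2 settlers and 1 raider → the new quay.  (the old quay: 0S 0R; the new quay: 6S 5R)

9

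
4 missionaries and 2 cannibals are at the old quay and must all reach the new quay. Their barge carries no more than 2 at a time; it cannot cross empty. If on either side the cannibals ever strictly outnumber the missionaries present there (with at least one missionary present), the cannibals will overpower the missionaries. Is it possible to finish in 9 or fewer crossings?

Yes — this plan uses 9 crossings (≤ 9):
1. 2 cannibals → the new quay.  (the old quay: 4M 0C; the new quay: 0M 2C)
2. 1 cannibal ← the old quay.  (the old quay: 4M 1C; the new quay: 0M 1C)
3. 2 missionaries → the new quay.  (the old quay: 2M 1C; the new quay: 2M 1C)
4. 1 cannibal ← the old quay.  (the old quay: 2M 2C; the new quay: 2M 0C)
5. 2 cannibals → the new quay.  (the old quay: 2M 0C; the new quay: 2M 2C)
6. 1 cannibal ← the old quay.  (the old quay: 2M 1C; the new quay: 2M 1C)
7. 1 missionary and 1 cannibal → the new quay.  (the old quay: 1M 0C; the new quay: 3M 2C)
8. 1 cannibal ← the old quay.  (the old quay: 1M 1C; the new quay: 3M 1C)
9. 1 missionary and 1 cannibal → the new quay.  (the old quay: 0M 0C; the new quay: 4M 2C)

Yes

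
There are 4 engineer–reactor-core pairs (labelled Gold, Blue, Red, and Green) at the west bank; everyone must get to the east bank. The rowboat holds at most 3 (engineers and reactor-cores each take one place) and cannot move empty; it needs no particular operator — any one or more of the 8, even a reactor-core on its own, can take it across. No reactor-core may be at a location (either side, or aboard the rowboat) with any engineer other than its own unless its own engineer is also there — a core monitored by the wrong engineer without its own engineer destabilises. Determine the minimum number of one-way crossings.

Counting alone: each trip to the east bank takes at most 3 across and each return brings at least 1 back, so after t trips out (and t−1 returns) at most 3t − (t−1) of the 8 are across; that first reaches 8 at t = 4, so at least 7 crossings are needed.
The safety rule pushes this higher. Following every safe sequence of crossings, the most of the 8 that can be at the east bank as the rowboat arrives there on crossing 7 is 7 — never all 8.
So no plan with fewer than 9 crossings exists, and this one achieves 9:
1. engineer Gold and reactor-core Gold cross → the east bank.
2. engineer Gold crosses ← the west bank.
3. engineer Blue, engineer Gold, and reactor-core Blue cross → the east bank.
4. engineer Gold and reactor-core Gold cross ← the west bank.
5. engineer Gold, engineer Green, and engineer Red cross → the east bank.
6. reactor-core Blue crosses ← the west bank.
7. reactor-core Blue and reactor-core Gold cross → the east bank.
8. reactor-core Gold crosses ← the west bank.
9. reactor-core Gold, reactor-core Green, and reactor-core Red cross → the east bank.

9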